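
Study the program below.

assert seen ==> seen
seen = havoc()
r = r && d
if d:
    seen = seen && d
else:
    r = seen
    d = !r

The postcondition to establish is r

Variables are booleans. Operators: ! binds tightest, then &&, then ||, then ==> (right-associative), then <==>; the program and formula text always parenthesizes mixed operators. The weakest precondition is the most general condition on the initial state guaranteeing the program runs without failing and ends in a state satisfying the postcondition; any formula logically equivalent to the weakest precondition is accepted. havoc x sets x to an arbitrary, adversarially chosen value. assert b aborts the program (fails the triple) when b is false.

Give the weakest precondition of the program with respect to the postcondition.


Working backward. After the program, r must hold.
Then branch requires r; else branch requires seen.
Before the if: (d ==> r) && ((!d) ==> seen)
Before r := r && d: (d ==> (r && d)) && ((!d) ==> seen)
Before havoc seen: (d ==> (r && d)) && d
Before assert seen ==> seen: (d ==> (r && d)) && d
Answer: WP = (d ==> (r && d)) && d


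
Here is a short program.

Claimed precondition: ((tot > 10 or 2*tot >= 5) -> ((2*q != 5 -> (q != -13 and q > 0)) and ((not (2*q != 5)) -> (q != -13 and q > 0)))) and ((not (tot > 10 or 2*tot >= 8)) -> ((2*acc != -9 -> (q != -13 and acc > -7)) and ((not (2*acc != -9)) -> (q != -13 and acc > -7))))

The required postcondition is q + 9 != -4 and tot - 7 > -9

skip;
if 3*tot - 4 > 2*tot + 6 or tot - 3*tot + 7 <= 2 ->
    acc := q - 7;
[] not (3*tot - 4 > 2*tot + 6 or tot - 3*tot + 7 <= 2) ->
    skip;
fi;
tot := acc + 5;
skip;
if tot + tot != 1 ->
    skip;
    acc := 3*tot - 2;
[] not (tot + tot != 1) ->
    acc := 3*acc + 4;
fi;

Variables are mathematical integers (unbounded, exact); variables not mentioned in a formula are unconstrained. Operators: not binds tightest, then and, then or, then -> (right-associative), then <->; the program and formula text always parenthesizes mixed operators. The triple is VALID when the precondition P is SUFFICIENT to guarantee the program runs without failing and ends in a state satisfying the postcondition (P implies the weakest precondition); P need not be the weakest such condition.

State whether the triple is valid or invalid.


Working backward. After the program, the postcondition q + 9 != -4 and tot - 7 > -9 must hold; in canonical form it is q != -13 and tot > -2.
Then branch requires q != -13 and tot > -2; else branch requires q != -13 and tot > -2.
Before the if: (2*tot != 1 -> (q != -13 and tot > -2)) and ((not (2*tot != 1)) -> (q != -13 and tot > -2))
Before skip: (2*tot != 1 -> (q != -13 and tot > -2)) and ((not (2*tot != 1)) -> (q != -13 and tot > -2))
Before tot := acc + 5: (2*acc != -9 -> (q != -13 and acc > -7)) and ((not (2*acc != -9)) -> (q != -13 and acc > -7))
Then branch requires (2*q != 5 -> (q != -13 and q > 0)) and ((not (2*q != 5)) -> (q != -13 and q > 0)); else branch requires (2*acc != -9 -> (q != -13 and acc > -7)) and ((not (2*acc != -9)) -> (q != -13 and acc > -7)).
Before the if: ((tot > 10 or 2*tot >= 5) -> ((2*q != 5 -> (q != -13 and q > 0)) and ((not (2*q != 5)) -> (q != -13 and q > 0)))) and ((not (tot > 10 or 2*tot >= 5)) -> ((2*acc != -9 -> (q != -13 and acc > -7)) and ((not (2*acc != -9)) -> (q != -13 and acc > -7))))
Before skip: ((tot > 10 or 2*tot >= 5) -> ((2*q != 5 -> (q != -13 and q > 0)) and ((not (2*q != 5)) -> (q != -13 and q > 0)))) and ((not (tot > 10 or 2*tot >= 5)) -> ((2*acc != -9 -> (q != -13 and acc > -7)) and ((not (2*acc != -9)) -> (q != -13 and acc > -7))))
The weakest precondition is ((tot > 10 or 2*tot >= 5) -> ((2*q != 5 -> (q != -13 and q > 0)) and ((not (2*q != 5)) -> (q != -13 and q > 0)))) and ((not (tot > 10 or 2*tot >= 5)) -> ((2*acc != -9 -> (q != -13 and acc > -7)) and ((not (2*acc != -9)) -> (q != -13 and acc > -7)))).
Check whether ((tot > 10 or 2*tot >= 5) -> ((2*q != 5 -> (q != -13 and q > 0)) and ((not (2*q != 5)) -> (q != -13 and q > 0)))) and ((not (tot > 10 or 2*tot >= 8)) -> ((2*acc != -9 -> (q != -13 and acc > -7)) and ((not (2*acc != -9)) -> (q != -13 and acc > -7)))) implies it.
Every state satisfying the precondition satisfies the weakest precondition: the implication holds.
Answer: valid


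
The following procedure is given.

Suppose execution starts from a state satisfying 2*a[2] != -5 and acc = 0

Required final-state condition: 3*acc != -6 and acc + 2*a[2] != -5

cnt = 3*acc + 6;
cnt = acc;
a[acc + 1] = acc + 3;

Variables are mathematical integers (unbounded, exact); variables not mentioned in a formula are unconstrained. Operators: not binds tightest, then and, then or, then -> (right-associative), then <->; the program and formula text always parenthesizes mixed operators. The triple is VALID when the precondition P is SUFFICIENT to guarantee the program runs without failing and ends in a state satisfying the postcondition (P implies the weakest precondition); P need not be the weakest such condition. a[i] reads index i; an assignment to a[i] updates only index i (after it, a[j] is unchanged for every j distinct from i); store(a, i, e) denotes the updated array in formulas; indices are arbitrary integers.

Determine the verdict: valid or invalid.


Working backward. After the program, the postcondition 3*acc != -6 and acc + 2*a[2] != -5 must hold; in canonical form it is 3*acc != -6 and 2*a[2] + acc != -5.
Before a[acc + 1] := acc + 3: 3*acc != -6 and 2*store(a, acc + 1, acc + 3)[2] + acc != -5
Before cnt := acc: 3*acc != -6 and 2*store(a, acc + 1, acc + 3)[2] + acc != -5
Before cnt := 3*acc + 6: 3*acc != -6 and 2*store(a, acc + 1, acc + 3)[2] + acc != -5
The weakest precondition is 3*acc != -6 and 2*store(a, acc + 1, acc + 3)[2] + acc != -5.
Check whether 2*a[2] != -5 and acc = 0 implies it.
Every state satisfying the precondition satisfies the weakest precondition: the implication holds.
Answer: valid


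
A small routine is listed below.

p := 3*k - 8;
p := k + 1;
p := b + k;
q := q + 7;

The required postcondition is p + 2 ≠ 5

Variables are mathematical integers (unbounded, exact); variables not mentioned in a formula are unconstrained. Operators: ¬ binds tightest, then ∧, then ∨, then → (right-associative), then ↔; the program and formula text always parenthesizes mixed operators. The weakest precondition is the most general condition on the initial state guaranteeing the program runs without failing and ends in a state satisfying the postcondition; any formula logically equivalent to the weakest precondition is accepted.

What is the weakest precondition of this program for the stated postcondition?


Working backward. After the program, the postcondition p + 2 ≠ 5 must hold; in canonical form it is p ≠ 3.
Before q := q + 7: p ≠ 3
Before p := b + k: b + k ≠ 3
Before p := k + 1: b + k ≠ 3
Before p := 3*k - 8: b + k ≠ 3
Answer: WP = b + k ≠ 3


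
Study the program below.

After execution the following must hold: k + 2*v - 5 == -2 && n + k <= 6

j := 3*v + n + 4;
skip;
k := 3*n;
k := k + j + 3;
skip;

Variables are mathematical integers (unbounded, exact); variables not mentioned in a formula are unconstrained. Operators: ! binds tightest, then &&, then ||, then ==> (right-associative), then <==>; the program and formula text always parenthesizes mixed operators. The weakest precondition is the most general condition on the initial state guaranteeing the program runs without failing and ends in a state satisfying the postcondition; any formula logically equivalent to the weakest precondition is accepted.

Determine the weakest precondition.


Working backward. After the program, the postcondition k + 2*v - 5 == -2 && n + k <= 6 must hold; in canonical form it is k + 2*v == 3 && k + n <= 6.
Before skip: k + 2*v == 3 && k + n <= 6
Before k := k + j + 3: j + k + 2*v == 0 && j + k + n <= 3
Before k := 3*n: j + 3*n + 2*v == 0 && j + 4*n <= 3
Before skip: j + 3*n + 2*v == 0 && j + 4*n <= 3
Before j := 3*v + n + 4: 4*n + 5*v == -4 && 5*n + 3*v <= -1
Answer: WP = 4*n + 5*v == -4 && 5*n + 3*v <= -1


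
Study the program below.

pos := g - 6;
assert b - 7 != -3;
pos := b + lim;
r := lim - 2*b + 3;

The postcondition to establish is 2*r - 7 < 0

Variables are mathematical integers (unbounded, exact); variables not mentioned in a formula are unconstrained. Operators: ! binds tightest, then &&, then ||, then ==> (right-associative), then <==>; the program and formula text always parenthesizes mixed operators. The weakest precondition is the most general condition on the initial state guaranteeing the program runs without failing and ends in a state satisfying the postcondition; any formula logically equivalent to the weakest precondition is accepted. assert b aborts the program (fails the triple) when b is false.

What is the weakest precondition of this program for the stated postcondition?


Working backward. After the program, the postcondition 2*r - 7 < 0 must hold; in canonical form it is 2*r < 7.
Before r := lim - 2*b + 3: 2*lim < 4*b + 1
Before pos := b + lim: 2*lim < 4*b + 1
Before assert b - 7 != -3: b != 4 && 2*lim < 4*b + 1
Before pos := g - 6: b != 4 && 2*lim < 4*b + 1
Answer: WP = b != 4 && 2*lim < 4*b + 1


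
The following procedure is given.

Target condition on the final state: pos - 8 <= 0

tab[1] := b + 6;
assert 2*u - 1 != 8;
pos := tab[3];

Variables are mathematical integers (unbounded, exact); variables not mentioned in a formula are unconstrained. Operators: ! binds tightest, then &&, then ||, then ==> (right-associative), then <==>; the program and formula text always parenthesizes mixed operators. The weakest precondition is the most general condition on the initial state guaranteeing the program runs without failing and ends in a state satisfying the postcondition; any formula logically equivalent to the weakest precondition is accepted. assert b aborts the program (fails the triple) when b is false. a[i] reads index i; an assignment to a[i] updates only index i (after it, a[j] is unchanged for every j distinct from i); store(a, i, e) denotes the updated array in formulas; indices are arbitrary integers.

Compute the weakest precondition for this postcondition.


Working backward. After the program, the postcondition pos - 8 <= 0 must hold; in canonical form it is pos <= 8.
Before pos := tab[3]: tab[3] <= 8
Before assert 2*u - 1 != 8: 2*u != 9 && tab[3] <= 8
Before tab[1] := b + 6: 2*u != 9 && tab[3] <= 8
Answer: WP = 2*u != 9 && tab[3] <= 8


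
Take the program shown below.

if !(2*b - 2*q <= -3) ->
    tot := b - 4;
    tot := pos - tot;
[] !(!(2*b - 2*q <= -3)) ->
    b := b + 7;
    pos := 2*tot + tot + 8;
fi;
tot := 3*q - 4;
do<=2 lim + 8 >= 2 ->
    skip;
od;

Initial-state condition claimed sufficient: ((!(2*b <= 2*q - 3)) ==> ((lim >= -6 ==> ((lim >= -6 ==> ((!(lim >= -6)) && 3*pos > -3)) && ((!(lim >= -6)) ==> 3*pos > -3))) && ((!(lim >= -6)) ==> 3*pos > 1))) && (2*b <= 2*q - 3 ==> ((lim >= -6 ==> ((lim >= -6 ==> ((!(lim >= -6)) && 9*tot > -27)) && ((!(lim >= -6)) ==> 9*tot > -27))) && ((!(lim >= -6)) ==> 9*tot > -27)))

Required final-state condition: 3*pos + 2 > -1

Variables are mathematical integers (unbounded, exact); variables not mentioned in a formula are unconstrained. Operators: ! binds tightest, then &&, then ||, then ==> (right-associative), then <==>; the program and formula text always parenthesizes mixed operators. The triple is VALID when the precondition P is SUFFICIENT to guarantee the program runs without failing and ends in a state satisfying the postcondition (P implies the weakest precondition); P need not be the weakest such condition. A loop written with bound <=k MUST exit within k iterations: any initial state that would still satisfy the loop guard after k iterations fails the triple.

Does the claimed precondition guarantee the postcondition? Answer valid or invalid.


Working backward. After the program, the postcondition 3*pos + 2 > -1 must hold; in canonical form it is 3*pos > -3.
Before the loop (bound <=2), unroll the exhaustion recursion (WP_0 = exit-now case; WP_j = one more guarded iteration, up to j = 2):
  WP_0: (!(lim >= -6)) && 3*pos > -3
  WP_1: (lim >= -6 ==> ((!(lim >= -6)) && 3*pos > -3)) && ((!(lim >= -6)) ==> 3*pos > -3)
  WP_2: (lim >= -6 ==> ((lim >= -6 ==> ((!(lim >= -6)) && 3*pos > -3)) && ((!(lim >= -6)) ==> 3*pos > -3))) && ((!(lim >= -6)) ==> 3*pos > -3)
So before the loop: (lim >= -6 ==> ((lim >= -6 ==> ((!(lim >= -6)) && 3*pos > -3)) && ((!(lim >= -6)) ==> 3*pos > -3))) && ((!(lim >= -6)) ==> 3*pos > -3)
Before tot := 3*q - 4: (lim >= -6 ==> ((lim >= -6 ==> ((!(lim >= -6)) && 3*pos > -3)) && ((!(lim >= -6)) ==> 3*pos > -3))) && ((!(lim >= -6)) ==> 3*pos > -3)
Then branch requires (lim >= -6 ==> ((lim >= -6 ==> ((!(lim >= -6)) && 3*pos > -3)) && ((!(lim >= -6)) ==> 3*pos > -3))) && ((!(lim >= -6)) ==> 3*pos > -3); else branch requires (lim >= -6 ==> ((lim >= -6 ==> ((!(lim >= -6)) && 9*tot > -27)) && ((!(lim >= -6)) ==> 9*tot > -27))) && ((!(lim >= -6)) ==> 9*tot > -27).
Before the if: ((!(2*b <= 2*q - 3)) ==> ((lim >= -6 ==> ((lim >= -6 ==> ((!(lim >= -6)) && 3*pos > -3)) && ((!(lim >= -6)) ==> 3*pos > -3))) && ((!(lim >= -6)) ==> 3*pos > -3))) && (2*b <= 2*q - 3 ==> ((lim >= -6 ==> ((lim >= -6 ==> ((!(lim >= -6)) && 9*tot > -27)) && ((!(lim >= -6)) ==> 9*tot > -27))) && ((!(lim >= -6)) ==> 9*tot > -27)))
The weakest precondition is ((!(2*b <= 2*q - 3)) ==> ((lim >= -6 ==> ((lim >= -6 ==> ((!(lim >= -6)) && 3*pos > -3)) && ((!(lim >= -6)) ==> 3*pos > -3))) && ((!(lim >= -6)) ==> 3*pos > -3))) && (2*b <= 2*q - 3 ==> ((lim >= -6 ==> ((lim >= -6 ==> ((!(lim >= -6)) && 9*tot > -27)) && ((!(lim >= -6)) ==> 9*tot > -27))) && ((!(lim >= -6)) ==> 9*tot > -27))).
Check whether ((!(2*b <= 2*q - 3)) ==> ((lim >= -6 ==> ((lim >= -6 ==> ((!(lim >= -6)) && 3*pos > -3)) && ((!(lim >= -6)) ==> 3*pos > -3))) && ((!(lim >= -6)) ==> 3*pos > 1))) && (2*b <= 2*q - 3 ==> ((lim >= -6 ==> ((lim >= -6 ==> ((!(lim >= -6)) && 9*tot > -27)) && ((!(lim >= -6)) ==> 9*tot > -27))) && ((!(lim >= -6)) ==> 9*tot > -27))) implies it.
Every state satisfying the precondition satisfies the weakest precondition: the implication holds.
Answer: valid


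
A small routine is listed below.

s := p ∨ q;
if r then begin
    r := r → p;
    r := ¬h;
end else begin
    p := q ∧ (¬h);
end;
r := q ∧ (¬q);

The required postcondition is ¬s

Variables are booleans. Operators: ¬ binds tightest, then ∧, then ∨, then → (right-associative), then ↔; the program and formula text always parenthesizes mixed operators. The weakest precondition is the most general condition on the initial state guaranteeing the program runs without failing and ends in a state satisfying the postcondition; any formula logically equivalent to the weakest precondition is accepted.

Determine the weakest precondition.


Working backward. After the program, ¬s must hold.
Before r := q ∧ (¬q): ¬s
Then branch requires ¬s; else branch requires ¬s.
Before the if: (r → (¬s)) ∧ ((¬r) → (¬s))
Before s := p ∨ q: (r → (¬(p ∨ q))) ∧ ((¬r) → (¬(p ∨ q)))
Answer: WP = (r → (¬(p ∨ q))) ∧ ((¬r) → (¬(p ∨ q)))


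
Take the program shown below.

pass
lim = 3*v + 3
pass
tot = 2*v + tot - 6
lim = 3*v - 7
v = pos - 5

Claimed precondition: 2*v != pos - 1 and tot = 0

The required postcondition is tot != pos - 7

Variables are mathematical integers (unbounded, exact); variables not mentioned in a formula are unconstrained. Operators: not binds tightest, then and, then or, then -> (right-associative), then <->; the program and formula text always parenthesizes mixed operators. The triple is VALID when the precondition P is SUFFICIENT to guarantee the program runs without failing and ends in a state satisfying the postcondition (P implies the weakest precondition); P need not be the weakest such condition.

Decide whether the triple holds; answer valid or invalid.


Working backward. After the program, tot != pos - 7 must hold.
Before v := pos - 5: tot != pos - 7
Before lim := 3*v - 7: tot != pos - 7
Before tot := 2*v + tot - 6: tot + 2*v != pos - 1
Before skip: tot + 2*v != pos - 1
Before lim := 3*v + 3: tot + 2*v != pos - 1
Before skip: tot + 2*v != pos - 1
The weakest precondition is tot + 2*v != pos - 1.
Check whether 2*v != pos - 1 and tot = 0 implies it.
Every state satisfying the precondition satisfies the weakest precondition: the implication holds.
Answer: valid


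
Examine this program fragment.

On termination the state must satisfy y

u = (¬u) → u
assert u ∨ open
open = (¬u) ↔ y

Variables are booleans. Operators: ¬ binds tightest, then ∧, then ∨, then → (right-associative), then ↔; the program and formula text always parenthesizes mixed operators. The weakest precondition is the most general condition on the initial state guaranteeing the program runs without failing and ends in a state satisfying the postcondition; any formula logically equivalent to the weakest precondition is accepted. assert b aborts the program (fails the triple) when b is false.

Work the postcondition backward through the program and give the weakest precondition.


Working backward. After the program, y must hold.
Before open := (¬u) ↔ y: y
Before assert u ∨ open: (u ∨ open) ∧ y
Before u := (¬u) → u: (((¬u) → u) ∨ open) ∧ y
Answer: WP = (((¬u) → u) ∨ open) ∧ y


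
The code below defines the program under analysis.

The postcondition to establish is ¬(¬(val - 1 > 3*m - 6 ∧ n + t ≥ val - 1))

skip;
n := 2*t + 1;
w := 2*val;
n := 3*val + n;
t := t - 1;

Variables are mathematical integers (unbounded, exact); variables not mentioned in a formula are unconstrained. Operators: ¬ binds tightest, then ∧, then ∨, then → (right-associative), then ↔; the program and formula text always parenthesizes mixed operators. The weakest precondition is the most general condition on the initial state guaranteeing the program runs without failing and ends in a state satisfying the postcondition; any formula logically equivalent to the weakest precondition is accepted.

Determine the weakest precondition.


Working backward. After the program, the postcondition ¬(¬(val - 1 > 3*m - 6 ∧ n + t ≥ val - 1)) must hold; in canonical form it is val > 3*m - 5 ∧ n + t ≥ val - 1.
Before t := t - 1: val > 3*m - 5 ∧ n + t ≥ val
Before n := 3*val + n: val > 3*m - 5 ∧ n + t + 2*val ≥ 0
Before w := 2*val: val > 3*m - 5 ∧ n + t + 2*val ≥ 0
Before n := 2*t + 1: val > 3*m - 5 ∧ 3*t + 2*val ≥ -1
Before skip: val > 3*m - 5 ∧ 3*t + 2*val ≥ -1
Answer: WP = val > 3*m - 5 ∧ 3*t + 2*val ≥ -1


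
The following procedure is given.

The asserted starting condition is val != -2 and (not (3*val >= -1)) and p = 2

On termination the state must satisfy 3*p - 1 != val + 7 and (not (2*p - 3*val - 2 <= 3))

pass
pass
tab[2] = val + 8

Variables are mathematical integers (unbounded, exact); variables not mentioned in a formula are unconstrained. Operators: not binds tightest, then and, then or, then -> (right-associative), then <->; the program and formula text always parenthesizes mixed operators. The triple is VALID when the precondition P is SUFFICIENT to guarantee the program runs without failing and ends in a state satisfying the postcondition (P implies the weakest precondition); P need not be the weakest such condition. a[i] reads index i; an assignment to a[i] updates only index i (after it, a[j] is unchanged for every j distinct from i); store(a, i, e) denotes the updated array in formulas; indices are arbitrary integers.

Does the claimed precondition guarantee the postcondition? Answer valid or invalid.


Working backward. After the program, the postcondition 3*p - 1 != val + 7 and (not (2*p - 3*val - 2 <= 3)) must hold; in canonical form it is 3*p != val + 8 and (not (2*p <= 3*val + 5)).
Before tab[2] := val + 8: 3*p != val + 8 and (not (2*p <= 3*val + 5))
Before skip: 3*p != val + 8 and (not (2*p <= 3*val + 5))
Before skip: 3*p != val + 8 and (not (2*p <= 3*val + 5))
The weakest precondition is 3*p != val + 8 and (not (2*p <= 3*val + 5)).
Check whether val != -2 and (not (3*val >= -1)) and p = 2 implies it.
Every state satisfying the precondition satisfies the weakest precondition: the implication holds.
Answer: valid


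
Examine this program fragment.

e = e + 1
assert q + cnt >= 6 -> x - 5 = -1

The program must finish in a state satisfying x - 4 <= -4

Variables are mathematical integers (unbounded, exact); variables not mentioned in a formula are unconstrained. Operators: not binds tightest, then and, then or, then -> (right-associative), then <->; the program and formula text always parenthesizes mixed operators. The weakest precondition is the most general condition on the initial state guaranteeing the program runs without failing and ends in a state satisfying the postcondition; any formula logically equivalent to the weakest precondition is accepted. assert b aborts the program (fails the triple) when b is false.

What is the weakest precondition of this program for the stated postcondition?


Working backward. After the program, the postcondition x - 4 <= -4 must hold; in canonical form it is x <= 0.
Before assert q + cnt >= 6 -> x - 5 = -1: (cnt + q >= 6 -> x = 4) and x <= 0
Before e := e + 1: (cnt + q >= 6 -> x = 4) and x <= 0
Answer: WP = (cnt + q >= 6 -> x = 4) and x <= 0


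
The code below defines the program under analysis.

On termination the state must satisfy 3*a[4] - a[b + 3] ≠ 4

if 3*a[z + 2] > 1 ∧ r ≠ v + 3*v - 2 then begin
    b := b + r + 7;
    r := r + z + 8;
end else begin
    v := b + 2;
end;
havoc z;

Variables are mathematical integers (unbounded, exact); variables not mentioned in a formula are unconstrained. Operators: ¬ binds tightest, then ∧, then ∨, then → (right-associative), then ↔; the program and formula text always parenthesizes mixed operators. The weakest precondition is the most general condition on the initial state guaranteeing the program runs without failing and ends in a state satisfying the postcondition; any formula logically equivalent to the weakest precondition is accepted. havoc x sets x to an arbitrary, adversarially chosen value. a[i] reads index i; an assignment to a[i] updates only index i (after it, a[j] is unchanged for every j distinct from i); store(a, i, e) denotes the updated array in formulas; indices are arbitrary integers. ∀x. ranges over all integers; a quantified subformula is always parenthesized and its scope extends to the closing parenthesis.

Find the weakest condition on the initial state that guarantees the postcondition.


Working backward. After the program, the postcondition 3*a[4] - a[b + 3] ≠ 4 must hold; in canonical form it is 3*a[4] ≠ a[b + 3] + 4.
Before havoc z: 3*a[4] ≠ a[b + 3] + 4
Then branch requires 3*a[4] ≠ a[b + r + 10] + 4; else branch requires 3*a[4] ≠ a[b + 3] + 4.
Before the if: ((3*a[z + 2] > 1 ∧ r ≠ 4*v - 2) → 3*a[4] ≠ a[b + r + 10] + 4) ∧ ((¬(3*a[z + 2] > 1 ∧ r ≠ 4*v - 2)) → 3*a[4] ≠ a[b + 3] + 4)
Answer: WP = ((3*a[z + 2] > 1 ∧ r ≠ 4*v - 2) → 3*a[4] ≠ a[b + r + 10] + 4) ∧ ((¬(3*a[z + 2] > 1 ∧ r ≠ 4*v - 2)) → 3*a[4] ≠ a[b + 3] + 4)


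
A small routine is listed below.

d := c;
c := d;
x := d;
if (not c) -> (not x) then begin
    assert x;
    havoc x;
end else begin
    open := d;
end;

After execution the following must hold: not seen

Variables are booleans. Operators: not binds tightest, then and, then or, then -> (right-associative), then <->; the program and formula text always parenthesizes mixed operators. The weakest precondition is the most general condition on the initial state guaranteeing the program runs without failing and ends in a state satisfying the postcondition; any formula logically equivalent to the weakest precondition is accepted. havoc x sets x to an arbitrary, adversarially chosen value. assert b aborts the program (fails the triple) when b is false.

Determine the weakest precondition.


Working backward. After the program, not seen must hold.
Then branch requires x and (not seen); else branch requires not seen.
Before the if: (((not c) -> (not x)) -> (x and (not seen))) and ((not ((not c) -> (not x))) -> (not seen))
Before x := d: (((not c) -> (not d)) -> (d and (not seen))) and ((not ((not c) -> (not d))) -> (not seen))
Before c := d: d and (not seen)
Before d := c: c and (not seen)
Answer: WP = c and (not seen)


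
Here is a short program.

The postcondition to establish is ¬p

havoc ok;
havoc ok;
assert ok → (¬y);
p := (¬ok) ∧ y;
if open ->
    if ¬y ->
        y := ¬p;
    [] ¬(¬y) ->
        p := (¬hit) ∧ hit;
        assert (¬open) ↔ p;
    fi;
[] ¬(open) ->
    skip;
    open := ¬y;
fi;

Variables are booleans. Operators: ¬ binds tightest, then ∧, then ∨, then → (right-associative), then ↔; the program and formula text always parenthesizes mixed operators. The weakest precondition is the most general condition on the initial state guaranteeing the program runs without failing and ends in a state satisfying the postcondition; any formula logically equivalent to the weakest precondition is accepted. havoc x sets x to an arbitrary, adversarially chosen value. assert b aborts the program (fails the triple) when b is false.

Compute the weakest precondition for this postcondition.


Working backward. After the program, ¬p must hold.
Then branch requires ((¬y) → (¬p)) ∧ (y → open); else branch requires ¬p.
Before the if: (open → (((¬y) → (¬p)) ∧ (y → open))) ∧ ((¬open) → (¬p))
Before p := (¬ok) ∧ y: (open → (((¬y) → (¬((¬ok) ∧ y))) ∧ (y → open))) ∧ ((¬open) → (¬((¬ok) ∧ y)))
Before assert ok → (¬y): (ok → (¬y)) ∧ (open → (((¬y) → (¬((¬ok) ∧ y))) ∧ (y → open))) ∧ ((¬open) → (¬((¬ok) ∧ y)))
Before havoc ok: (¬y) ∧ (open → (y → open)) ∧ ((¬open) → (¬y))
Before havoc ok: (¬y) ∧ (open → (y → open)) ∧ ((¬open) → (¬y))
Answer: WP = (¬y) ∧ (open → (y → open)) ∧ ((¬open) → (¬y))


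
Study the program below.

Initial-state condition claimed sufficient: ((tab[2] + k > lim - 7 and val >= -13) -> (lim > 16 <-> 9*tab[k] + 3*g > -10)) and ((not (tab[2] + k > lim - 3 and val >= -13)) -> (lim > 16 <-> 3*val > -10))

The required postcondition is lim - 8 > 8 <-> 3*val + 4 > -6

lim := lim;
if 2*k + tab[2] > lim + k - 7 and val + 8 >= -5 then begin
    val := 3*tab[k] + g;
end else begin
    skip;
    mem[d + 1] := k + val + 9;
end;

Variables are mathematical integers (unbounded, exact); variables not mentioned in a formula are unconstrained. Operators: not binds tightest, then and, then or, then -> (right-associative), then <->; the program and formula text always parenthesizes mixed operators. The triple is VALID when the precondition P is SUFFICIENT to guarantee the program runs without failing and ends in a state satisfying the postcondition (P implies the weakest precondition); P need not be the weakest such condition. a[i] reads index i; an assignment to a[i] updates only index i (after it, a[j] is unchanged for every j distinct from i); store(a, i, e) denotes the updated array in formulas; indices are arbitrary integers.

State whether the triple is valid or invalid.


Working backward. After the program, the postcondition lim - 8 > 8 <-> 3*val + 4 > -6 must hold; in canonical form it is lim > 16 <-> 3*val > -10.
Then branch requires lim > 16 <-> 9*tab[k] + 3*g > -10; else branch requires lim > 16 <-> 3*val > -10.
Before the if: ((tab[2] + k > lim - 7 and val >= -13) -> (lim > 16 <-> 9*tab[k] + 3*g > -10)) and ((not (tab[2] + k > lim - 7 and val >= -13)) -> (lim > 16 <-> 3*val > -10))
Before lim := lim: ((tab[2] + k > lim - 7 and val >= -13) -> (lim > 16 <-> 9*tab[k] + 3*g > -10)) and ((not (tab[2] + k > lim - 7 and val >= -13)) -> (lim > 16 <-> 3*val > -10))
The weakest precondition is ((tab[2] + k > lim - 7 and val >= -13) -> (lim > 16 <-> 9*tab[k] + 3*g > -10)) and ((not (tab[2] + k > lim - 7 and val >= -13)) -> (lim > 16 <-> 3*val > -10)).
Check whether ((tab[2] + k > lim - 7 and val >= -13) -> (lim > 16 <-> 9*tab[k] + 3*g > -10)) and ((not (tab[2] + k > lim - 3 and val >= -13)) -> (lim > 16 <-> 3*val > -10)) implies it.
Every state satisfying the precondition satisfies the weakest precondition: the implication holds.
Answer: valid


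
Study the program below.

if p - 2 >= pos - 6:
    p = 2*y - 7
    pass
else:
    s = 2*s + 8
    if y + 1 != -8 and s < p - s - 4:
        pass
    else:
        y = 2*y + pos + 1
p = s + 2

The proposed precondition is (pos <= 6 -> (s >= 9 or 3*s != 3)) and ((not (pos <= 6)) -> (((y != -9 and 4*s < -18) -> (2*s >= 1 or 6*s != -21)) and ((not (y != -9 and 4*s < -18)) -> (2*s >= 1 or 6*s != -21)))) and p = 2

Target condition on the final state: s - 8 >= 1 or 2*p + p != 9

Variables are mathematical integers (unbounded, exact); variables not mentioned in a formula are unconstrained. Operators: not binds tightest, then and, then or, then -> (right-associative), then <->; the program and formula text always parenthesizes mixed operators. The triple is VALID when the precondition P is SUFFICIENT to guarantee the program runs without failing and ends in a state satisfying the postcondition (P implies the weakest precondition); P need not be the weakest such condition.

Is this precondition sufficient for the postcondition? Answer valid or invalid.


Working backward. After the program, the postcondition s - 8 >= 1 or 2*p + p != 9 must hold; in canonical form it is s >= 9 or 3*p != 9.
Before p := s + 2: s >= 9 or 3*s != 3
Then branch requires s >= 9 or 3*s != 3; else branch requires ((y != -9 and 4*s < p - 20) -> (2*s >= 1 or 6*s != -21)) and ((not (y != -9 and 4*s < p - 20)) -> (2*s >= 1 or 6*s != -21)).
Before the if: (p >= pos - 4 -> (s >= 9 or 3*s != 3)) and ((not (p >= pos - 4)) -> (((y != -9 and 4*s < p - 20) -> (2*s >= 1 or 6*s != -21)) and ((not (y != -9 and 4*s < p - 20)) -> (2*s >= 1 or 6*s != -21))))
The weakest precondition is (p >= pos - 4 -> (s >= 9 or 3*s != 3)) and ((not (p >= pos - 4)) -> (((y != -9 and 4*s < p - 20) -> (2*s >= 1 or 6*s != -21)) and ((not (y != -9 and 4*s < p - 20)) -> (2*s >= 1 or 6*s != -21)))).
Check whether (pos <= 6 -> (s >= 9 or 3*s != 3)) and ((not (pos <= 6)) -> (((y != -9 and 4*s < -18) -> (2*s >= 1 or 6*s != -21)) and ((not (y != -9 and 4*s < -18)) -> (2*s >= 1 or 6*s != -21)))) and p = 2 implies it.
Every state satisfying the precondition satisfies the weakest precondition: the implication holds.
Answer: valid


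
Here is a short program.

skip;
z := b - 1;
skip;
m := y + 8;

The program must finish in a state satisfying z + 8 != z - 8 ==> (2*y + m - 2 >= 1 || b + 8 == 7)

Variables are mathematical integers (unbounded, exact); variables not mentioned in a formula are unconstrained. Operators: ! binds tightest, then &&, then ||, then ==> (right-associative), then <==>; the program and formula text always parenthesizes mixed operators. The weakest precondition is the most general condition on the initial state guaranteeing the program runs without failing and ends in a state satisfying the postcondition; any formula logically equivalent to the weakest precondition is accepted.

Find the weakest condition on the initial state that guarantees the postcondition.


Working backward. After the program, the postcondition z + 8 != z - 8 ==> (2*y + m - 2 >= 1 || b + 8 == 7) must hold; in canonical form it is m + 2*y >= 3 || b == -1.
Before m := y + 8: 3*y >= -5 || b == -1
Before skip: 3*y >= -5 || b == -1
Before z := b - 1: 3*y >= -5 || b == -1
Before skip: 3*y >= -5 || b == -1
Answer: WP = 3*y >= -5 || b == -1


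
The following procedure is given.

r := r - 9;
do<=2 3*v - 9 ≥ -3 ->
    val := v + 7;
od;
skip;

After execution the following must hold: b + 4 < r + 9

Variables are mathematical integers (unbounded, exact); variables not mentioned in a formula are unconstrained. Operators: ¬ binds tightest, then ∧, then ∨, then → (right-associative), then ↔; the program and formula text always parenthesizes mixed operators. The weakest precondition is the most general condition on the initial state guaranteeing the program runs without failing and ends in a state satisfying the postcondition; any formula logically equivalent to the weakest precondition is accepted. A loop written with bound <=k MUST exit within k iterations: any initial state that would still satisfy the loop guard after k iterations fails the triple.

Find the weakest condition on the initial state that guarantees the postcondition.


Working backward. After the program, the postcondition b + 4 < r + 9 must hold; in canonical form it is b < r + 5.
Before skip: b < r + 5
Before the loop (bound <=2), unroll the exhaustion recursion (WP_0 = exit-now case; WP_j = one more guarded iteration, up to j = 2):
  WP_0: (¬(3*v ≥ 6)) ∧ b < r + 5
  WP_1: (3*v ≥ 6 → ((¬(3*v ≥ 6)) ∧ b < r + 5)) ∧ ((¬(3*v ≥ 6)) → b < r + 5)
  WP_2: (3*v ≥ 6 → ((3*v ≥ 6 → ((¬(3*v ≥ 6)) ∧ b < r + 5)) ∧ ((¬(3*v ≥ 6)) → b < r + 5))) ∧ ((¬(3*v ≥ 6)) → b < r + 5)
So before the loop: (3*v ≥ 6 → ((3*v ≥ 6 → ((¬(3*v ≥ 6)) ∧ b < r + 5)) ∧ ((¬(3*v ≥ 6)) → b < r + 5))) ∧ ((¬(3*v ≥ 6)) → b < r + 5)
Before r := r - 9: (3*v ≥ 6 → ((3*v ≥ 6 → ((¬(3*v ≥ 6)) ∧ b < r - 4)) ∧ ((¬(3*v ≥ 6)) → b < r - 4))) ∧ ((¬(3*v ≥ 6)) → b < r - 4)
Answer: WP = (3*v ≥ 6 → ((3*v ≥ 6 → ((¬(3*v ≥ 6)) ∧ b < r - 4)) ∧ ((¬(3*v ≥ 6)) → b < r - 4))) ∧ ((¬(3*v ≥ 6)) → b < r - 4)


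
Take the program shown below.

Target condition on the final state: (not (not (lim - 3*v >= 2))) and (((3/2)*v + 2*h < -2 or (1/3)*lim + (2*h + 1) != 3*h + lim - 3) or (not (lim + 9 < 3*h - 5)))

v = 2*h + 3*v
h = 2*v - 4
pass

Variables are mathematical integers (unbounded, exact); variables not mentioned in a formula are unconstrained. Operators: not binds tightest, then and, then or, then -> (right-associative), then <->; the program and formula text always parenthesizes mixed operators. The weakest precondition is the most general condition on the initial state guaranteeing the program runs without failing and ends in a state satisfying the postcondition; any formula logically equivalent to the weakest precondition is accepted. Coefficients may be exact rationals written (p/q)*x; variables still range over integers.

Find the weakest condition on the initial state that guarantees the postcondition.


Working backward. After the program, the postcondition (not (not (lim - 3*v >= 2))) and (((3/2)*v + 2*h < -2 or (1/3)*lim + (2*h + 1) != 3*h + lim - 3) or (not (lim + 9 < 3*h - 5))) must hold; in canonical form it is lim >= 3*v + 2 and (2*h + (3/2)*v < -2 or h + (2/3)*lim != 4 or (not (lim < 3*h - 14))).
Before skip: lim >= 3*v + 2 and (2*h + (3/2)*v < -2 or h + (2/3)*lim != 4 or (not (lim < 3*h - 14)))
Before h := 2*v - 4: lim >= 3*v + 2 and ((11/2)*v < 6 or (2/3)*lim + 2*v != 8 or (not (lim < 6*v - 26)))
Before v := 2*h + 3*v: lim >= 6*h + 9*v + 2 and (11*h + (33/2)*v < 6 or 4*h + (2/3)*lim + 6*v != 8 or (not (lim < 12*h + 18*v - 26)))
Answer: WP = lim >= 6*h + 9*v + 2 and (11*h + (33/2)*v < 6 or 4*h + (2/3)*lim + 6*v != 8 or (not (lim < 12*h + 18*v - 26)))


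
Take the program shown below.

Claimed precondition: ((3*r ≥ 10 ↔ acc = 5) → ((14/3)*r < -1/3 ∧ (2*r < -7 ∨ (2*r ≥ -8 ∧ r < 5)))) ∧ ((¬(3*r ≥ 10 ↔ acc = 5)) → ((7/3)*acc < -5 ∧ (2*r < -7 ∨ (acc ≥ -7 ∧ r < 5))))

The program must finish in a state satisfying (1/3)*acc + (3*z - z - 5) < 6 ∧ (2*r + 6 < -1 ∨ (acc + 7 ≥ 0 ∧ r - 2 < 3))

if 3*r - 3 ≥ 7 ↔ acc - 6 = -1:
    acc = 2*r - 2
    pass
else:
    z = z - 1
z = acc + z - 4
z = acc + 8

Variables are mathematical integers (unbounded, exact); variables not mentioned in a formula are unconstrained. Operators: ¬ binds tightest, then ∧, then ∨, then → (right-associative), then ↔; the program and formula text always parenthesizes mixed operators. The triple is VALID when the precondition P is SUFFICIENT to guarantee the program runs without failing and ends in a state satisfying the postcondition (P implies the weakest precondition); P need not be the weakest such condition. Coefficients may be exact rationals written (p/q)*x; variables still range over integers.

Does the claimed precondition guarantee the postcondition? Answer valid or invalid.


Working backward. After the program, the postcondition (1/3)*acc + (3*z - z - 5) < 6 ∧ (2*r + 6 < -1 ∨ (acc + 7 ≥ 0 ∧ r - 2 < 3)) must hold; in canonical form it is (1/3)*acc + 2*z < 11 ∧ (2*r < -7 ∨ (acc ≥ -7 ∧ r < 5)).
Before z := acc + 8: (7/3)*acc < -5 ∧ (2*r < -7 ∨ (acc ≥ -7 ∧ r < 5))
Before z := acc + z - 4: (7/3)*acc < -5 ∧ (2*r < -7 ∨ (acc ≥ -7 ∧ r < 5))
Then branch requires (14/3)*r < -1/3 ∧ (2*r < -7 ∨ (2*r ≥ -5 ∧ r < 5)); else branch requires (7/3)*acc < -5 ∧ (2*r < -7 ∨ (acc ≥ -7 ∧ r < 5)).
Before the if: ((3*r ≥ 10 ↔ acc = 5) → ((14/3)*r < -1/3 ∧ (2*r < -7 ∨ (2*r ≥ -5 ∧ r < 5)))) ∧ ((¬(3*r ≥ 10 ↔ acc = 5)) → ((7/3)*acc < -5 ∧ (2*r < -7 ∨ (acc ≥ -7 ∧ r < 5))))
The weakest precondition is ((3*r ≥ 10 ↔ acc = 5) → ((14/3)*r < -1/3 ∧ (2*r < -7 ∨ (2*r ≥ -5 ∧ r < 5)))) ∧ ((¬(3*r ≥ 10 ↔ acc = 5)) → ((7/3)*acc < -5 ∧ (2*r < -7 ∨ (acc ≥ -7 ∧ r < 5)))).
Check whether ((3*r ≥ 10 ↔ acc = 5) → ((14/3)*r < -1/3 ∧ (2*r < -7 ∨ (2*r ≥ -8 ∧ r < 5)))) ∧ ((¬(3*r ≥ 10 ↔ acc = 5)) → ((7/3)*acc < -5 ∧ (2*r < -7 ∨ (acc ≥ -7 ∧ r < 5)))) implies it.
Countermodel: at the initial state acc = 6, r = -3, the precondition holds but the weakest precondition fails.
Answer: invalid


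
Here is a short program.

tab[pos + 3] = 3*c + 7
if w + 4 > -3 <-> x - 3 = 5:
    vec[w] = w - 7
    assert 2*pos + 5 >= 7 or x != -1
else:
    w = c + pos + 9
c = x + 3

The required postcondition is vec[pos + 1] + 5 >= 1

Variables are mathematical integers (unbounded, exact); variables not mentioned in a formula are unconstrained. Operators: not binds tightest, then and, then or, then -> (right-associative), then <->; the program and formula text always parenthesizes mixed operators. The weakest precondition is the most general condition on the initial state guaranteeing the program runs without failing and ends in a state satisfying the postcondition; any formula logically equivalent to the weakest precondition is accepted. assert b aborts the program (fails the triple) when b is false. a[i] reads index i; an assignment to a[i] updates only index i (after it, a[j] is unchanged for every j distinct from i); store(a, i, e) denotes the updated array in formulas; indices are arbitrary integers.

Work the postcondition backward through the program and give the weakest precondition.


Working backward. After the program, the postcondition vec[pos + 1] + 5 >= 1 must hold; in canonical form it is vec[pos + 1] >= -4.
Before c := x + 3: vec[pos + 1] >= -4
Then branch requires (2*pos >= 2 or x != -1) and store(vec, w, w - 7)[pos + 1] >= -4; else branch requires vec[pos + 1] >= -4.
Before the if: ((w > -7 <-> x = 8) -> ((2*pos >= 2 or x != -1) and store(vec, w, w - 7)[pos + 1] >= -4)) and ((not (w > -7 <-> x = 8)) -> vec[pos + 1] >= -4)
Before tab[pos + 3] := 3*c + 7: ((w > -7 <-> x = 8) -> ((2*pos >= 2 or x != -1) and store(vec, w, w - 7)[pos + 1] >= -4)) and ((not (w > -7 <-> x = 8)) -> vec[pos + 1] >= -4)
Answer: WP = ((w > -7 <-> x = 8) -> ((2*pos >= 2 or x != -1) and store(vec, w, w - 7)[pos + 1] >= -4)) and ((not (w > -7 <-> x = 8)) -> vec[pos + 1] >= -4)


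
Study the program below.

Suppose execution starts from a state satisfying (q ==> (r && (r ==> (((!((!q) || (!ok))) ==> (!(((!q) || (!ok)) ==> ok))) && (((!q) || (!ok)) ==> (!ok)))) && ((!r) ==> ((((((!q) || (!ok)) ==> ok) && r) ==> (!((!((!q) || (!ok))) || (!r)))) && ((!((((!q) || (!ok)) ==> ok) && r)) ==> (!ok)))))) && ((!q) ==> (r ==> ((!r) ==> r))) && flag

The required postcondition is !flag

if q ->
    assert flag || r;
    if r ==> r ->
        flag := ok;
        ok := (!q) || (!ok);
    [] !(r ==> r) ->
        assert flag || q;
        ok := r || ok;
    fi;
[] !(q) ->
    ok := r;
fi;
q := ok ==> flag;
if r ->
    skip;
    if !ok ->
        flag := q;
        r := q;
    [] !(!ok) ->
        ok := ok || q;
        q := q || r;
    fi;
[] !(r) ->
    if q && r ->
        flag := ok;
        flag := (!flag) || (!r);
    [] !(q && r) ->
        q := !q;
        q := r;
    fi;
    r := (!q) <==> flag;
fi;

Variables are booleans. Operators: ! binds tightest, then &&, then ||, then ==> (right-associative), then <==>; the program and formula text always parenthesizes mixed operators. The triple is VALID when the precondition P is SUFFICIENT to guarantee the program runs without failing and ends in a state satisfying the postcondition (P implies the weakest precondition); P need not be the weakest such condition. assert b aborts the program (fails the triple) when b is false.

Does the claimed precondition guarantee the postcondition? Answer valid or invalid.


Working backward. After the program, !flag must hold.
Then branch requires ((!ok) ==> (!q)) && (ok ==> (!flag)); else branch requires ((q && r) ==> (!((!ok) || (!r)))) && ((!(q && r)) ==> (!flag)).
Before the if: (r ==> (((!ok) ==> (!q)) && (ok ==> (!flag)))) && ((!r) ==> (((q && r) ==> (!((!ok) || (!r)))) && ((!(q && r)) ==> (!flag))))
Before q := ok ==> flag: (r ==> (((!ok) ==> (!(ok ==> flag))) && (ok ==> (!flag)))) && ((!r) ==> ((((ok ==> flag) && r) ==> (!((!ok) || (!r)))) && ((!((ok ==> flag) && r)) ==> (!flag))))
Then branch requires (flag || r) && (r ==> (((!((!q) || (!ok))) ==> (!(((!q) || (!ok)) ==> ok))) && (((!q) || (!ok)) ==> (!ok)))) && ((!r) ==> ((((((!q) || (!ok)) ==> ok) && r) ==> (!((!((!q) || (!ok))) || (!r)))) && ((!((((!q) || (!ok)) ==> ok) && r)) ==> (!ok)))); else branch requires (r ==> (((!r) ==> (!(r ==> flag))) && (r ==> (!flag)))) && ((!r) ==> ((((r ==> flag) && r) ==> r) && ((!((r ==> flag) && r)) ==> (!flag)))).
Before the if: (q ==> ((flag || r) && (r ==> (((!((!q) || (!ok))) ==> (!(((!q) || (!ok)) ==> ok))) && (((!q) || (!ok)) ==> (!ok)))) && ((!r) ==> ((((((!q) || (!ok)) ==> ok) && r) ==> (!((!((!q) || (!ok))) || (!r)))) && ((!((((!q) || (!ok)) ==> ok) && r)) ==> (!ok)))))) && ((!q) ==> ((r ==> (((!r) ==> (!(r ==> flag))) && (r ==> (!flag)))) && ((!r) ==> ((((r ==> flag) && r) ==> r) && ((!((r ==> flag) && r)) ==> (!flag))))))
The weakest precondition is (q ==> ((flag || r) && (r ==> (((!((!q) || (!ok))) ==> (!(((!q) || (!ok)) ==> ok))) && (((!q) || (!ok)) ==> (!ok)))) && ((!r) ==> ((((((!q) || (!ok)) ==> ok) && r) ==> (!((!((!q) || (!ok))) || (!r)))) && ((!((((!q) || (!ok)) ==> ok) && r)) ==> (!ok)))))) && ((!q) ==> ((r ==> (((!r) ==> (!(r ==> flag))) && (r ==> (!flag)))) && ((!r) ==> ((((r ==> flag) && r) ==> r) && ((!((r ==> flag) && r)) ==> (!flag)))))).
Check whether (q ==> (r && (r ==> (((!((!q) || (!ok))) ==> (!(((!q) || (!ok)) ==> ok))) && (((!q) || (!ok)) ==> (!ok)))) && ((!r) ==> ((((((!q) || (!ok)) ==> ok) && r) ==> (!((!((!q) || (!ok))) || (!r)))) && ((!((((!q) || (!ok)) ==> ok) && r)) ==> (!ok)))))) && ((!q) ==> (r ==> ((!r) ==> r))) && flag implies it.
Countermodel: at the initial state flag = true, ok = false, q = false, r = false, the precondition holds but the weakest precondition fails.
Answer: invalid
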